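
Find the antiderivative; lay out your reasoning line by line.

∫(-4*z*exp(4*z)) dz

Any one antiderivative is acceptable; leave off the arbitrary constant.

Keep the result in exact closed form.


Step 1. Integrate ∫(-4*z*exp(4*z)) dz by parts with u = z, dv = (-4*exp(4*z)) dz, so v = -exp(4*z): now -z*exp(4*z) + ∫(exp(4*z)) dz.
Step 2. Evaluate the standard form: now -z*exp(4*z) + exp(4*z)/4.
Answer: -z*exp(4*z) + exp(4*z)/4.


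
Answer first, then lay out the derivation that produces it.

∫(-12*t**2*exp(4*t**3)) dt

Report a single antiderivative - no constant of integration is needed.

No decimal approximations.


The answer is -exp(4*t**3).
Step 1. Substitute u = t**3, turning ∫(-12*t**2*exp(4*t**3)) dt into ∫(-4*exp(4*u)) du: now ∫(-4*exp(4*u)) du.
Step 2. Evaluate the standard form: now -exp(4*u).
Step 3. Substitute back u = t**3: now -exp(4*t**3).
Answer: -exp(4*t**3).


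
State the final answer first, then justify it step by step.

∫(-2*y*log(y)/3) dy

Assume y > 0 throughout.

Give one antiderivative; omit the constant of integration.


The answer is -y**2*log(y)/3 + y**2/6.
Step 1. Integrate ∫(-2*y*log(y)/3) dy by parts with u = log(y), dv = (-2*y/3) dy, so v = -y**2/3 [assuming y > 0]: now -y**2*log(y)/3 + ∫(y/3) dy.
Step 2. Evaluate the standard form: now -y**2*log(y)/3 + y**2/6.
Answer: -y**2*log(y)/3 + y**2/6.


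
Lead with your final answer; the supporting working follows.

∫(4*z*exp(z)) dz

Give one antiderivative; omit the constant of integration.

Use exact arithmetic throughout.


The answer is 4*z*exp(z) - 4*exp(z).
Step 1. Integrate ∫(4*z*exp(z)) dz by parts with u = z, dv = (4*exp(z)) dz, so v = 4*exp(z): now 4*z*exp(z) + ∫(-4*exp(z)) dz.
Step 2. Evaluate the standard form: now 4*z*exp(z) - 4*exp(z).
Answer: 4*z*exp(z) - 4*exp(z).


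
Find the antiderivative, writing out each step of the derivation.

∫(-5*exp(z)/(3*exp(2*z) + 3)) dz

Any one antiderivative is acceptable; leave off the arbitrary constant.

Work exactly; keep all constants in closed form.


Step 1. Substitute u = exp(z), turning ∫(-5*exp(z)/(3*exp(2*z) + 3)) dz into ∫(-5/(3*(u**2 + 1))) du: now ∫(-5/(3*(u**2 + 1))) du.
Step 2. Evaluate the standard form: now -5*atan(u)/3.
Step 3. Substitute back u = exp(z): now -5*atan(exp(z))/3.
Answer: -5*atan(exp(z))/3.


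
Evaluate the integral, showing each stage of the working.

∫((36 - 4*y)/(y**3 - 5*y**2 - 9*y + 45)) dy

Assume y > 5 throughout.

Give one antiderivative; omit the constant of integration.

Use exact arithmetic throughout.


Step 1. Decompose ∫((36 - 4*y)/(y**3 - 5*y**2 - 9*y + 45)) dy by partial fractions, (36 - 4*y)/(y**3 - 5*y**2 - 9*y + 45) = 1/(y + 3) - 2/(y - 3) + 1/(y - 5): now ∫(1/(y - 5)) dy + ∫(-2/(y - 3)) dy + ∫(1/(y + 3)) dy.
Step 2. Evaluate the standard form [assuming y > 3]: now -2*log(y - 3) + ∫(1/(y - 5)) dy + ∫(1/(y + 3)) dy.
Step 3. Evaluate the standard form [assuming y > -3]: now -2*log(y - 3) + log(y + 3) + ∫(1/(y - 5)) dy.
Step 4. Evaluate the standard form [assuming y > 5]: now log(y - 5) - 2*log(y - 3) + log(y + 3).
Answer: log(y - 5) - 2*log(y - 3) + log(y + 3).


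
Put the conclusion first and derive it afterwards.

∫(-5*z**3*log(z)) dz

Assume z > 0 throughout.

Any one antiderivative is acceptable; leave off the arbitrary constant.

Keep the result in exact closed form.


The answer is -5*z**4*log(z)/4 + 5*z**4/16.
Step 1. Integrate ∫(-5*z**3*log(z)) dz by parts with u = log(z), dv = (-5*z**3) dz, so v = -5*z**4/4 [assuming z > 0]: now -5*z**4*log(z)/4 + ∫(5*z**3/4) dz.
Step 2. Evaluate the standard form: now -5*z**4*log(z)/4 + 5*z**4/16.
Answer: -5*z**4*log(z)/4 + 5*z**4/16.


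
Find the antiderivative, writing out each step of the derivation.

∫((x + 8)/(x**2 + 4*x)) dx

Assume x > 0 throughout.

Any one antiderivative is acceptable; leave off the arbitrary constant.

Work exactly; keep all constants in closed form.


Step 1. Decompose ∫((x + 8)/(x**2 + 4*x)) dx by partial fractions, (x + 8)/(x**2 + 4*x) = -1/(x + 4) + 2/x: now ∫(2/x) dx + ∫(-1/(x + 4)) dx.
Step 2. Evaluate the standard form [assuming x > 0]: now 2*log(x) + ∫(-1/(x + 4)) dx.
Step 3. Evaluate the standard form [assuming x > -4]: now 2*log(x) - log(x + 4).
Answer: 2*log(x) - log(x + 4).


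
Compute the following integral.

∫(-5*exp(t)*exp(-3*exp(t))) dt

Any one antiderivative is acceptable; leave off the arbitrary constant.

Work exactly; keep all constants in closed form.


Answer: 5*exp(-3*exp(t))/3.


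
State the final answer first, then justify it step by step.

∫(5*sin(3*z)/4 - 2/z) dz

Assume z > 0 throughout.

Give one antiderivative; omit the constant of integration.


The answer is -2*log(z) - 5*cos(3*z)/12.
Step 1. Rewrite: now ∫(-2/z) dz + ∫(5*sin(3*z)/4) dz.
Step 2. Evaluate the standard form [assuming z > 0]: now -2*log(z) + ∫(5*sin(3*z)/4) dz.
Step 3. Evaluate the standard form: now -2*log(z) - 5*cos(3*z)/12.
Answer: -2*log(z) - 5*cos(3*z)/12.


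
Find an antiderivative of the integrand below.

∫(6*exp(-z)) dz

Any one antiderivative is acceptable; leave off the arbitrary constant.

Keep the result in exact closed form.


Answer: -6*exp(-z).


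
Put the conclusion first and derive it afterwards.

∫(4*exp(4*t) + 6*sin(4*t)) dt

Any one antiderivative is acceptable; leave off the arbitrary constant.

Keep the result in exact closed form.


The answer is exp(4*t) - 3*cos(4*t)/2.
Step 1. Rewrite: now ∫(4*exp(4*t)) dt + ∫(6*sin(4*t)) dt.
Step 2. Evaluate the standard form: now exp(4*t) + ∫(6*sin(4*t)) dt.
Step 3. Evaluate the standard form: now exp(4*t) - 3*cos(4*t)/2.
Answer: exp(4*t) - 3*cos(4*t)/2.


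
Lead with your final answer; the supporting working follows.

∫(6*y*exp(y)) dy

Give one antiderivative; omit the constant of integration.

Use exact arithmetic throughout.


The answer is 6*y*exp(y) - 6*exp(y).
Step 1. Integrate ∫(6*y*exp(y)) dy by parts with u = y, dv = (6*exp(y)) dy, so v = 6*exp(y): now 6*y*exp(y) + ∫(-6*exp(y)) dy.
Step 2. Evaluate the standard form: now 6*y*exp(y) - 6*exp(y).
Answer: 6*y*exp(y) - 6*exp(y).


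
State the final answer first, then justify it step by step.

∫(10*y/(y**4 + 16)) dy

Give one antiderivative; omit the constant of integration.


The answer is 5*atan(y**2/4)/4.
Step 1. Substitute u = y**2, turning ∫(10*y/(y**4 + 16)) dy into ∫(5/(u**2 + 16)) du: now ∫(5/(u**2 + 16)) du.
Step 2. Evaluate the standard form: now 5*atan(u/4)/4.
Step 3. Substitute back u = y**2: now 5*atan(y**2/4)/4.
Answer: 5*atan(y**2/4)/4.


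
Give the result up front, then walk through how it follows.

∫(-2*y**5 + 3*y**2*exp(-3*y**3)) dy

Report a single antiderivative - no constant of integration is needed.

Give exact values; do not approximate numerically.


The answer is -y**6/3 - exp(-3*y**3)/3.
Step 1. Rewrite: now ∫(-2*y**5) dy + ∫(3*y**2*exp(-3*y**3)) dy.
Step 2. Evaluate the standard form: now -y**6/3 + ∫(3*y**2*exp(-3*y**3)) dy.
Step 3. Substitute u = y**3, turning ∫(3*y**2*exp(-3*y**3)) dy into ∫(exp(-3*u)) du: now -y**6/3 + ∫(exp(-3*u)) du.
Step 4. Evaluate the standard form: now -y**6/3 - exp(-3*u)/3.
Step 5. Substitute back u = y**3: now -y**6/3 - exp(-3*y**3)/3.
Answer: -y**6/3 - exp(-3*y**3)/3.


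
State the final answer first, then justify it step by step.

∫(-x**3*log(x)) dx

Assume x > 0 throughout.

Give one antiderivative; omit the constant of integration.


The answer is -x**4*log(x)/4 + x**4/16.
Step 1. Integrate ∫(-x**3*log(x)) dx by parts with u = log(x), dv = (-x**3) dx, so v = -x**4/4 [assuming x > 0]: now -x**4*log(x)/4 + ∫(x**3/4) dx.
Step 2. Evaluate the standard form: now -x**4*log(x)/4 + x**4/16.
Answer: -x**4*log(x)/4 + x**4/16.


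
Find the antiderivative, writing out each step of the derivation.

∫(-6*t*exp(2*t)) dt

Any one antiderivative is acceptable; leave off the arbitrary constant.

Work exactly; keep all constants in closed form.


Step 1. Integrate ∫(-6*t*exp(2*t)) dt by parts with u = t, dv = (-6*exp(2*t)) dt, so v = -3*exp(2*t): now -3*t*exp(2*t) + ∫(3*exp(2*t)) dt.
Step 2. Evaluate the standard form: now -3*t*exp(2*t) + 3*exp(2*t)/2.
Answer: -3*t*exp(2*t) + 3*exp(2*t)/2.


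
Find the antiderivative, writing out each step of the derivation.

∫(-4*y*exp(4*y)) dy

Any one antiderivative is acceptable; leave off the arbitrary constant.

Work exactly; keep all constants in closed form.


Step 1. Integrate ∫(-4*y*exp(4*y)) dy by parts with u = y, dv = (-4*exp(4*y)) dy, so v = -exp(4*y): now -y*exp(4*y) + ∫(exp(4*y)) dy.
Step 2. Evaluate the standard form: now -y*exp(4*y) + exp(4*y)/4.
Answer: -y*exp(4*y) + exp(4*y)/4.


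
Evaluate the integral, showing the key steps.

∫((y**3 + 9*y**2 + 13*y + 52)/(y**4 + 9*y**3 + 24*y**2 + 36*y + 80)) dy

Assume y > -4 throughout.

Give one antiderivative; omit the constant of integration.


Step 1. Decompose ∫((y**3 + 9*y**2 + 13*y + 52)/(y**4 + 9*y**3 + 24*y**2 + 36*y + 80)) dy by partial fractions, (y**3 + 9*y**2 + 13*y + 52)/(y**4 + 9*y**3 + 24*y**2 + 36*y + 80) = 1/(y**2 + 4) - 3/(y + 5) + 4/(y + 4): now ∫(4/(y + 4)) dy + ∫(-3/(y + 5)) dy + ∫(1/(y**2 + 4)) dy.
Step 2. Evaluate the standard form [assuming y > -5]: now -3*log(y + 5) + ∫(4/(y + 4)) dy + ∫(1/(y**2 + 4)) dy.
Step 3. Evaluate the standard form [assuming y > -4]: now 4*log(y + 4) - 3*log(y + 5) + ∫(1/(y**2 + 4)) dy.
Step 4. Evaluate the standard form: now 4*log(y + 4) - 3*log(y + 5) + atan(y/2)/2.
Answer: 4*log(y + 4) - 3*log(y + 5) + atan(y/2)/2.


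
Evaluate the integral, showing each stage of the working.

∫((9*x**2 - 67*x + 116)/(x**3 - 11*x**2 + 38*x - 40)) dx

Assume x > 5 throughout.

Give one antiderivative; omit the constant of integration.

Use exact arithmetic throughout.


Step 1. Decompose ∫((9*x**2 - 67*x + 116)/(x**3 - 11*x**2 + 38*x - 40)) dx by partial fractions, (9*x**2 - 67*x + 116)/(x**3 - 11*x**2 + 38*x - 40) = 3/(x - 2) + 4/(x - 4) + 2/(x - 5): now ∫(2/(x - 5)) dx + ∫(4/(x - 4)) dx + ∫(3/(x - 2)) dx.
Step 2. Evaluate the standard form [assuming x > 5]: now 2*log(x - 5) + ∫(4/(x - 4)) dx + ∫(3/(x - 2)) dx.
Step 3. Evaluate the standard form [assuming x > 4]: now 2*log(x - 5) + 4*log(x - 4) + ∫(3/(x - 2)) dx.
Step 4. Evaluate the standard form [assuming x > 2]: now 2*log(x - 5) + 4*log(x - 4) + 3*log(x - 2).
Answer: 2*log(x - 5) + 4*log(x - 4) + 3*log(x - 2).


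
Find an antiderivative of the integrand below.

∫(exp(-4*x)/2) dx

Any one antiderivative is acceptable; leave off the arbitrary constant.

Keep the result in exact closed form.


Answer: -exp(-4*x)/8.


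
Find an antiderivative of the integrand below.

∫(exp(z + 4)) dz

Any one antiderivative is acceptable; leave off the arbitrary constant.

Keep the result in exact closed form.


Answer: exp(z + 4).


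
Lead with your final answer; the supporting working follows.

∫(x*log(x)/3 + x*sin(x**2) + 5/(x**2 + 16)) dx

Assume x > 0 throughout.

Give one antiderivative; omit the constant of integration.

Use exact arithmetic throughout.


The answer is x**2*log(x)/6 - x**2/12 - cos(x**2)/2 + 5*atan(x/4)/4.
Step 1. Rewrite: now ∫(x*log(x)/3) dx + ∫(x*sin(x**2)) dx + ∫(5/(x**2 + 16)) dx.
Step 2. Evaluate the standard form: now 5*atan(x/4)/4 + ∫(x*log(x)/3) dx + ∫(x*sin(x**2)) dx.
Step 3. Integrate ∫(x*log(x)/3) dx by parts with u = log(x), dv = (x/3) dx, so v = x**2/6 [assuming x > 0]: now x**2*log(x)/6 + 5*atan(x/4)/4 + ∫(-x/6) dx + ∫(x*sin(x**2)) dx.
Step 4. Evaluate the standard form: now x**2*log(x)/6 - x**2/12 + 5*atan(x/4)/4 + ∫(x*sin(x**2)) dx.
Step 5. Substitute u = x**2, turning ∫(x*sin(x**2)) dx into ∫(sin(u)/2) du: now x**2*log(x)/6 - x**2/12 + 5*atan(x/4)/4 + ∫(sin(u)/2) du.
Step 6. Evaluate the standard form: now x**2*log(x)/6 - x**2/12 - cos(u)/2 + 5*atan(x/4)/4.
Step 7. Substitute back u = x**2: now x**2*log(x)/6 - x**2/12 - cos(x**2)/2 + 5*atan(x/4)/4.
Answer: x**2*log(x)/6 - x**2/12 - cos(x**2)/2 + 5*atan(x/4)/4.


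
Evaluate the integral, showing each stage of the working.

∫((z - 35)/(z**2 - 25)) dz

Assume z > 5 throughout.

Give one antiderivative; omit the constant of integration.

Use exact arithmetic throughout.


Step 1. Decompose ∫((z - 35)/(z**2 - 25)) dz by partial fractions, (z - 35)/(z**2 - 25) = 4/(z + 5) - 3/(z - 5): now ∫(-3/(z - 5)) dz + ∫(4/(z + 5)) dz.
Step 2. Evaluate the standard form [assuming z > 5]: now -3*log(z - 5) + ∫(4/(z + 5)) dz.
Step 3. Evaluate the standard form [assuming z > -5]: now -3*log(z - 5) + 4*log(z + 5).
Answer: -3*log(z - 5) + 4*log(z + 5).


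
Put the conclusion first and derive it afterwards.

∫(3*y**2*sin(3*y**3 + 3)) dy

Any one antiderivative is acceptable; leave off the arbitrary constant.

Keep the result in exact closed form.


The answer is -cos(3*y**3 + 3)/3.
Step 1. Substitute u = y**3 + 1, turning ∫(3*y**2*sin(3*y**3 + 3)) dy into ∫(sin(3*u)) du: now ∫(sin(3*u)) du.
Step 2. Evaluate the standard form: now -cos(3*u)/3.
Step 3. Substitute back u = y**3 + 1: now -cos(3*y**3 + 3)/3.
Answer: -cos(3*y**3 + 3)/3.


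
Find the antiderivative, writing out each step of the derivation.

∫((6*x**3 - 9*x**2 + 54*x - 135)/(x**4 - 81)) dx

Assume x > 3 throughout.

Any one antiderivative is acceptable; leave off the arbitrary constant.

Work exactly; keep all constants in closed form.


Step 1. Decompose ∫((6*x**3 - 9*x**2 + 54*x - 135)/(x**4 - 81)) dx by partial fractions, (6*x**3 - 9*x**2 + 54*x - 135)/(x**4 - 81) = 3/(x**2 + 9) + 5/(x + 3) + 1/(x - 3): now ∫(1/(x - 3)) dx + ∫(5/(x + 3)) dx + ∫(3/(x**2 + 9)) dx.
Step 2. Evaluate the standard form [assuming x > -3]: now 5*log(x + 3) + ∫(1/(x - 3)) dx + ∫(3/(x**2 + 9)) dx.
Step 3. Evaluate the standard form [assuming x > 3]: now log(x - 3) + 5*log(x + 3) + ∫(3/(x**2 + 9)) dx.
Step 4. Evaluate the standard form: now log(x - 3) + 5*log(x + 3) + atan(x/3).
Answer: log(x - 3) + 5*log(x + 3) + atan(x/3).


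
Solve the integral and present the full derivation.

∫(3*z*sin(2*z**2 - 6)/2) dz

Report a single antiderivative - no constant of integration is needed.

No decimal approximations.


Step 1. Substitute u = z**2 - 3, turning ∫(3*z*sin(2*z**2 - 6)/2) dz into ∫(3*sin(2*u)/4) du: now ∫(3*sin(2*u)/4) du.
Step 2. Evaluate the standard form: now -3*cos(2*u)/8.
Step 3. Substitute back u = z**2 - 3: now -3*cos(2*z**2 - 6)/8.
Answer: -3*cos(2*z**2 - 6)/8.


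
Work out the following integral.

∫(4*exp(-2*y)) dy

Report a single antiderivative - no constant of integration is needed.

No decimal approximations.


Answer: -2*exp(-2*y).


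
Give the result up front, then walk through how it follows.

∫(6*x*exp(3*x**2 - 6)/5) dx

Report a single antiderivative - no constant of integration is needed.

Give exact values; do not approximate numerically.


The answer is exp(3*x**2 - 6)/5.
Step 1. Substitute u = x**2 - 2, turning ∫(6*x*exp(3*x**2 - 6)/5) dx into ∫(3*exp(3*u)/5) du: now ∫(3*exp(3*u)/5) du.
Step 2. Evaluate the standard form: now exp(3*u)/5.
Step 3. Substitute back u = x**2 - 2: now exp(3*x**2 - 6)/5.
Answer: exp(3*x**2 - 6)/5.


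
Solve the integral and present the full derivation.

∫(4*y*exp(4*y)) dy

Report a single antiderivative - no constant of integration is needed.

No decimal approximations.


Step 1. Integrate ∫(4*y*exp(4*y)) dy by parts with u = y, dv = (4*exp(4*y)) dy, so v = exp(4*y): now y*exp(4*y) + ∫(-exp(4*y)) dy.
Step 2. Evaluate the standard form: now y*exp(4*y) - exp(4*y)/4.
Answer: y*exp(4*y) - exp(4*y)/4.


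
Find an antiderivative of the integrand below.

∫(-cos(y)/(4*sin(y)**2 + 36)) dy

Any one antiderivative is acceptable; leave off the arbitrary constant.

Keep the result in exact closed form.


Answer: -atan(sin(y)/3)/12.


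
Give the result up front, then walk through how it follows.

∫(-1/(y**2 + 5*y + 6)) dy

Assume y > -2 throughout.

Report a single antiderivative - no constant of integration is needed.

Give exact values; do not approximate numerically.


The answer is -log(y + 2) + log(y + 3).
Step 1. Decompose ∫(-1/(y**2 + 5*y + 6)) dy by partial fractions, -1/(y**2 + 5*y + 6) = 1/(y + 3) - 1/(y + 2): now ∫(-1/(y + 2)) dy + ∫(1/(y + 3)) dy.
Step 2. Evaluate the standard form [assuming y > -3]: now log(y + 3) + ∫(-1/(y + 2)) dy.
Step 3. Evaluate the standard form [assuming y > -2]: now -log(y + 2) + log(y + 3).
Answer: -log(y + 2) + log(y + 3).


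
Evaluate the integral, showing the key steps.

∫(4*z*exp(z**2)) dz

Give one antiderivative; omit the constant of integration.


Step 1. Substitute u = z**2, turning ∫(4*z*exp(z**2)) dz into ∫(2*exp(u)) du: now ∫(2*exp(u)) du.
Step 2. Evaluate the standard form: now 2*exp(u).
Step 3. Substitute back u = z**2: now 2*exp(z**2).
Answer: 2*exp(z**2).


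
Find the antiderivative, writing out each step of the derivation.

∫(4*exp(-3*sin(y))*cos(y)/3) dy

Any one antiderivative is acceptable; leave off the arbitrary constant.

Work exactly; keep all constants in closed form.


Step 1. Substitute u = sin(y), turning ∫(4*exp(-3*sin(y))*cos(y)/3) dy into ∫(4*exp(-3*u)/3) du: now ∫(4*exp(-3*u)/3) du.
Step 2. Evaluate the standard form: now -4*exp(-3*u)/9.
Step 3. Substitute back u = sin(y): now -4*exp(-3*sin(y))/9.
Answer: -4*exp(-3*sin(y))/9.


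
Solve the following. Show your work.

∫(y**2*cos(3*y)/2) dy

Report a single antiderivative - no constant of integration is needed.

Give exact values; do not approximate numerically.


Step 1. Integrate ∫(y**2*cos(3*y)/2) dy by parts with u = y**2, dv = (cos(3*y)/2) dy, so v = sin(3*y)/6: now y**2*sin(3*y)/6 + ∫(-y*sin(3*y)/3) dy.
Step 2. Integrate ∫(-y*sin(3*y)/3) dy by parts with u = y, dv = (-sin(3*y)/3) dy, so v = cos(3*y)/9: now y**2*sin(3*y)/6 + y*cos(3*y)/9 + ∫(-cos(3*y)/9) dy.
Step 3. Evaluate the standard form: now y**2*sin(3*y)/6 + y*cos(3*y)/9 - sin(3*y)/27.
Answer: y**2*sin(3*y)/6 + y*cos(3*y)/9 - sin(3*y)/27.


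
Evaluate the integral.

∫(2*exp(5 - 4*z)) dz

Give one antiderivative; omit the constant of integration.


Answer: -exp(5 - 4*z)/2.


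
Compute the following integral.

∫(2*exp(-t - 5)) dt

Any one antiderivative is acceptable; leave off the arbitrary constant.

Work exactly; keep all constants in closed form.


Answer: -2*exp(-t - 5).


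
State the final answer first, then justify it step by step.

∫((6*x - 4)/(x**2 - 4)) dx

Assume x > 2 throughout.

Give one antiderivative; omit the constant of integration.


The answer is 2*log(x - 2) + 4*log(x + 2).
Step 1. Decompose ∫((6*x - 4)/(x**2 - 4)) dx by partial fractions, (6*x - 4)/(x**2 - 4) = 4/(x + 2) + 2/(x - 2): now ∫(2/(x - 2)) dx + ∫(4/(x + 2)) dx.
Step 2. Evaluate the standard form [assuming x > -2]: now 4*log(x + 2) + ∫(2/(x - 2)) dx.
Step 3. Evaluate the standard form [assuming x > 2]: now 2*log(x - 2) + 4*log(x + 2).
Answer: 2*log(x - 2) + 4*log(x + 2).


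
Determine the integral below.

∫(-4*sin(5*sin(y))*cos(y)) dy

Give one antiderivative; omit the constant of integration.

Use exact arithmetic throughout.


Answer: 4*cos(5*sin(y))/5.


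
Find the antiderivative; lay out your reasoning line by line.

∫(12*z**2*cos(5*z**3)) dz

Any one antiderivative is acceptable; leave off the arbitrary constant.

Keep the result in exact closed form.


Step 1. Substitute u = z**3, turning ∫(12*z**2*cos(5*z**3)) dz into ∫(4*cos(5*u)) du: now ∫(4*cos(5*u)) du.
Step 2. Evaluate the standard form: now 4*sin(5*u)/5.
Step 3. Substitute back u = z**3: now 4*sin(5*z**3)/5.
Answer: 4*sin(5*z**3)/5.


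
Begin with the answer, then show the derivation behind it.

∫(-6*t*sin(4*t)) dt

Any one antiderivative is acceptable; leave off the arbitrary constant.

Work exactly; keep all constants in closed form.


The answer is 3*t*cos(4*t)/2 - 3*sin(4*t)/8.
Step 1. Integrate ∫(-6*t*sin(4*t)) dt by parts with u = t, dv = (-6*sin(4*t)) dt, so v = 3*cos(4*t)/2: now 3*t*cos(4*t)/2 + ∫(-3*cos(4*t)/2) dt.
Step 2. Evaluate the standard form: now 3*t*cos(4*t)/2 - 3*sin(4*t)/8.
Answer: 3*t*cos(4*t)/2 - 3*sin(4*t)/8.


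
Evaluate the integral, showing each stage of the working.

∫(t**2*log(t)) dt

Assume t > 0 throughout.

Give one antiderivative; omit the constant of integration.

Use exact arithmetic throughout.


Step 1. Integrate ∫(t**2*log(t)) dt by parts with u = log(t), dv = (t**2) dt, so v = t**3/3 [assuming t > 0]: now t**3*log(t)/3 + ∫(-t**2/3) dt.
Step 2. Evaluate the standard form: now t**3*log(t)/3 - t**3/9.
Answer: t**3*log(t)/3 - t**3/9.


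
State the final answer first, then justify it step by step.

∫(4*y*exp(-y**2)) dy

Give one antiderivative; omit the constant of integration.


The answer is -2*exp(-y**2).
Step 1. Substitute u = y**2, turning ∫(4*y*exp(-y**2)) dy into ∫(2*exp(-u)) du: now ∫(2*exp(-u)) du.
Step 2. Evaluate the standard form: now -2*exp(-u).
Step 3. Substitute back u = y**2: now -2*exp(-y**2).
Answer: -2*exp(-y**2).


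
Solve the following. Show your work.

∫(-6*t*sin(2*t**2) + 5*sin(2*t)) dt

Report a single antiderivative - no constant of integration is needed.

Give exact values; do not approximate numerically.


Step 1. Rewrite: now ∫(-6*t*sin(2*t**2)) dt + ∫(5*sin(2*t)) dt.
Step 2. Evaluate the standard form: now -5*cos(2*t)/2 + ∫(-6*t*sin(2*t**2)) dt.
Step 3. Substitute u = t**2, turning ∫(-6*t*sin(2*t**2)) dt into ∫(-3*sin(2*u)) du: now -5*cos(2*t)/2 + ∫(-3*sin(2*u)) du.
Step 4. Evaluate the standard form: now -5*cos(2*t)/2 + 3*cos(2*u)/2.
Step 5. Substitute back u = t**2: now -5*cos(2*t)/2 + 3*cos(2*t**2)/2.
Answer: -5*cos(2*t)/2 + 3*cos(2*t**2)/2.


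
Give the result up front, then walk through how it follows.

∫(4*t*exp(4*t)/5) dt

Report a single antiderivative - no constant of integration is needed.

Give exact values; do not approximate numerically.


The answer is t*exp(4*t)/5 - exp(4*t)/20.
Step 1. Integrate ∫(4*t*exp(4*t)/5) dt by parts with u = t, dv = (4*exp(4*t)/5) dt, so v = exp(4*t)/5: now t*exp(4*t)/5 + ∫(-exp(4*t)/5) dt.
Step 2. Evaluate the standard form: now t*exp(4*t)/5 - exp(4*t)/20.
Answer: t*exp(4*t)/5 - exp(4*t)/20.


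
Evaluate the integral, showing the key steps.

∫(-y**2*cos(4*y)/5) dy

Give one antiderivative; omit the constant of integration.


Step 1. Integrate ∫(-y**2*cos(4*y)/5) dy by parts with u = y**2, dv = (-cos(4*y)/5) dy, so v = -sin(4*y)/20: now -y**2*sin(4*y)/20 + ∫(y*sin(4*y)/10) dy.
Step 2. Integrate ∫(y*sin(4*y)/10) dy by parts with u = y, dv = (sin(4*y)/10) dy, so v = -cos(4*y)/40: now -y**2*sin(4*y)/20 - y*cos(4*y)/40 + ∫(cos(4*y)/40) dy.
Step 3. Evaluate the standard form: now -y**2*sin(4*y)/20 - y*cos(4*y)/40 + sin(4*y)/160.
Answer: -y**2*sin(4*y)/20 - y*cos(4*y)/40 + sin(4*y)/160.


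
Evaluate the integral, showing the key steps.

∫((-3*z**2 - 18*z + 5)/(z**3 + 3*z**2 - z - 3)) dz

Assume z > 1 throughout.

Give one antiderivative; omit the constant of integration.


Step 1. Decompose ∫((-3*z**2 - 18*z + 5)/(z**3 + 3*z**2 - z - 3)) dz by partial fractions, (-3*z**2 - 18*z + 5)/(z**3 + 3*z**2 - z - 3) = 4/(z + 3) - 5/(z + 1) - 2/(z - 1): now ∫(-2/(z - 1)) dz + ∫(-5/(z + 1)) dz + ∫(4/(z + 3)) dz.
Step 2. Evaluate the standard form [assuming z > -1]: now -5*log(z + 1) + ∫(-2/(z - 1)) dz + ∫(4/(z + 3)) dz.
Step 3. Evaluate the standard form [assuming z > -3]: now -5*log(z + 1) + 4*log(z + 3) + ∫(-2/(z - 1)) dz.
Step 4. Evaluate the standard form [assuming z > 1]: now -2*log(z - 1) - 5*log(z + 1) + 4*log(z + 3).
Answer: -2*log(z - 1) - 5*log(z + 1) + 4*log(z + 3).


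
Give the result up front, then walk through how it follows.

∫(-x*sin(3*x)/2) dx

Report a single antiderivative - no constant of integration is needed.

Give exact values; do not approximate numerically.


The answer is x*cos(3*x)/6 - sin(3*x)/18.
Step 1. Integrate ∫(-x*sin(3*x)/2) dx by parts with u = x, dv = (-sin(3*x)/2) dx, so v = cos(3*x)/6: now x*cos(3*x)/6 + ∫(-cos(3*x)/6) dx.
Step 2. Evaluate the standard form: now x*cos(3*x)/6 - sin(3*x)/18.
Answer: x*cos(3*x)/6 - sin(3*x)/18.


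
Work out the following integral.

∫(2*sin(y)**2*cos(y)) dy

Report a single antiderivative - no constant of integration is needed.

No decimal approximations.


Answer: 2*sin(y)**3/3.


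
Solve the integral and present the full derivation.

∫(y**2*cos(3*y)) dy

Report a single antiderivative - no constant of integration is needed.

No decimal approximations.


Step 1. Integrate ∫(y**2*cos(3*y)) dy by parts with u = y**2, dv = (cos(3*y)) dy, so v = sin(3*y)/3: now y**2*sin(3*y)/3 + ∫(-2*y*sin(3*y)/3) dy.
Step 2. Integrate ∫(-2*y*sin(3*y)/3) dy by parts with u = y, dv = (-2*sin(3*y)/3) dy, so v = 2*cos(3*y)/9: now y**2*sin(3*y)/3 + 2*y*cos(3*y)/9 + ∫(-2*cos(3*y)/9) dy.
Step 3. Evaluate the standard form: now y**2*sin(3*y)/3 + 2*y*cos(3*y)/9 - 2*sin(3*y)/27.
Answer: y**2*sin(3*y)/3 + 2*y*cos(3*y)/9 - 2*sin(3*y)/27.


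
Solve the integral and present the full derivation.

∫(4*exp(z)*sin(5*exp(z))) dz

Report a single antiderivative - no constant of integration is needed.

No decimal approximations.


Step 1. Substitute u = exp(z), turning ∫(4*exp(z)*sin(5*exp(z))) dz into ∫(4*sin(5*u)) du: now ∫(4*sin(5*u)) du.
Step 2. Evaluate the standard form: now -4*cos(5*u)/5.
Step 3. Substitute back u = exp(z): now -4*cos(5*exp(z))/5.
Answer: -4*cos(5*exp(z))/5.


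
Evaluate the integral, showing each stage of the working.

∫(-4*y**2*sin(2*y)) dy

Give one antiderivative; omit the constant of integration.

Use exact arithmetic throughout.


Step 1. Integrate ∫(-4*y**2*sin(2*y)) dy by parts with u = y**2, dv = (-4*sin(2*y)) dy, so v = 2*cos(2*y): now 2*y**2*cos(2*y) + ∫(-4*y*cos(2*y)) dy.
Step 2. Integrate ∫(-4*y*cos(2*y)) dy by parts with u = y, dv = (-4*cos(2*y)) dy, so v = -2*sin(2*y): now 2*y**2*cos(2*y) - 2*y*sin(2*y) + ∫(2*sin(2*y)) dy.
Step 3. Evaluate the standard form: now 2*y**2*cos(2*y) - 2*y*sin(2*y) - cos(2*y).
Answer: 2*y**2*cos(2*y) - 2*y*sin(2*y) - cos(2*y).


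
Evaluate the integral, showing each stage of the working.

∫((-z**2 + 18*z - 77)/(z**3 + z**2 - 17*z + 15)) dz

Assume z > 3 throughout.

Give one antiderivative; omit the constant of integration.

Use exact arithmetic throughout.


Step 1. Decompose ∫((-z**2 + 18*z - 77)/(z**3 + z**2 - 17*z + 15)) dz by partial fractions, (-z**2 + 18*z - 77)/(z**3 + z**2 - 17*z + 15) = -4/(z + 5) + 5/(z - 1) - 2/(z - 3): now ∫(-2/(z - 3)) dz + ∫(5/(z - 1)) dz + ∫(-4/(z + 5)) dz.
Step 2. Evaluate the standard form [assuming z > 3]: now -2*log(z - 3) + ∫(5/(z - 1)) dz + ∫(-4/(z + 5)) dz.
Step 3. Evaluate the standard form [assuming z > 1]: now -2*log(z - 3) + 5*log(z - 1) + ∫(-4/(z + 5)) dz.
Step 4. Evaluate the standard form [assuming z > -5]: now -2*log(z - 3) + 5*log(z - 1) - 4*log(z + 5).
Answer: -2*log(z - 3) + 5*log(z - 1) - 4*log(z + 5).


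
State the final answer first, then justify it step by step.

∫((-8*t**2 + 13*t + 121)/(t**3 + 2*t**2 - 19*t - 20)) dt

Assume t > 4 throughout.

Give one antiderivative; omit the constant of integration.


The answer is log(t - 4) - 5*log(t + 1) - 4*log(t + 5).
Step 1. Decompose ∫((-8*t**2 + 13*t + 121)/(t**3 + 2*t**2 - 19*t - 20)) dt by partial fractions, (-8*t**2 + 13*t + 121)/(t**3 + 2*t**2 - 19*t - 20) = -4/(t + 5) - 5/(t + 1) + 1/(t - 4): now ∫(1/(t - 4)) dt + ∫(-5/(t + 1)) dt + ∫(-4/(t + 5)) dt.
Step 2. Evaluate the standard form [assuming t > -1]: now -5*log(t + 1) + ∫(1/(t - 4)) dt + ∫(-4/(t + 5)) dt.
Step 3. Evaluate the standard form [assuming t > -5]: now -5*log(t + 1) - 4*log(t + 5) + ∫(1/(t - 4)) dt.
Step 4. Evaluate the standard form [assuming t > 4]: now log(t - 4) - 5*log(t + 1) - 4*log(t + 5).
Answer: log(t - 4) - 5*log(t + 1) - 4*log(t + 5).


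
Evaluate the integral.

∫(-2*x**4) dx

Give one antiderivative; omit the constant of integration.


Answer: -2*x**5/5.


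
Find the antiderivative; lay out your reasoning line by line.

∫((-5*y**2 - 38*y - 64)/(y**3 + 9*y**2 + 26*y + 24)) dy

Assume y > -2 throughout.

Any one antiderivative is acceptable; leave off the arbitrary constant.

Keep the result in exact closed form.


Step 1. Decompose ∫((-5*y**2 - 38*y - 64)/(y**3 + 9*y**2 + 26*y + 24)) dy by partial fractions, (-5*y**2 - 38*y - 64)/(y**3 + 9*y**2 + 26*y + 24) = 4/(y + 4) - 5/(y + 3) - 4/(y + 2): now ∫(-4/(y + 2)) dy + ∫(-5/(y + 3)) dy + ∫(4/(y + 4)) dy.
Step 2. Evaluate the standard form [assuming y > -3]: now -5*log(y + 3) + ∫(-4/(y + 2)) dy + ∫(4/(y + 4)) dy.
Step 3. Evaluate the standard form [assuming y > -4]: now -5*log(y + 3) + 4*log(y + 4) + ∫(-4/(y + 2)) dy.
Step 4. Evaluate the standard form [assuming y > -2]: now -4*log(y + 2) - 5*log(y + 3) + 4*log(y + 4).
Answer: -4*log(y + 2) - 5*log(y + 3) + 4*log(y + 4).


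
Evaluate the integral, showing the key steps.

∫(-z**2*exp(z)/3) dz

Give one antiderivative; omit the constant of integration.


Step 1. Integrate ∫(-z**2*exp(z)/3) dz by parts with u = z**2, dv = (-exp(z)/3) dz, so v = -exp(z)/3: now -z**2*exp(z)/3 + ∫(2*z*exp(z)/3) dz.
Step 2. Integrate ∫(2*z*exp(z)/3) dz by parts with u = z, dv = (2*exp(z)/3) dz, so v = 2*exp(z)/3: now -z**2*exp(z)/3 + 2*z*exp(z)/3 + ∫(-2*exp(z)/3) dz.
Step 3. Evaluate the standard form: now -z**2*exp(z)/3 + 2*z*exp(z)/3 - 2*exp(z)/3.
Answer: -z**2*exp(z)/3 + 2*z*exp(z)/3 - 2*exp(z)/3.


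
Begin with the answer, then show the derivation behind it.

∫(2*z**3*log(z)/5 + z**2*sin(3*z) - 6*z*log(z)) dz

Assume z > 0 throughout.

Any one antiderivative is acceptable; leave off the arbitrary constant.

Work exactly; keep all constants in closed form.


The answer is z**4*log(z)/10 - z**4/40 - 3*z**2*log(z) - z**2*cos(3*z)/3 + 3*z**2/2 + 2*z*sin(3*z)/9 + 2*cos(3*z)/27.
Step 1. Rewrite: now ∫(-6*z*log(z)) dz + ∫(z**2*sin(3*z)) dz + ∫(2*z**3*log(z)/5) dz.
Step 2. Integrate ∫(-6*z*log(z)) dz by parts with u = log(z), dv = (-6*z) dz, so v = -3*z**2 [assuming z > 0]: now -3*z**2*log(z) + ∫(3*z) dz + ∫(z**2*sin(3*z)) dz + ∫(2*z**3*log(z)/5) dz.
Step 3. Evaluate the standard form: now -3*z**2*log(z) + 3*z**2/2 + ∫(z**2*sin(3*z)) dz + ∫(2*z**3*log(z)/5) dz.
Step 4. Integrate ∫(2*z**3*log(z)/5) dz by parts with u = log(z), dv = (2*z**3/5) dz, so v = z**4/10 [assuming z > 0]: now z**4*log(z)/10 - 3*z**2*log(z) + 3*z**2/2 + ∫(-z**3/10) dz + ∫(z**2*sin(3*z)) dz.
Step 5. Evaluate the standard form: now z**4*log(z)/10 - z**4/40 - 3*z**2*log(z) + 3*z**2/2 + ∫(z**2*sin(3*z)) dz.
Step 6. Integrate ∫(z**2*sin(3*z)) dz by parts with u = z**2, dv = (sin(3*z)) dz, so v = -cos(3*z)/3: now z**4*log(z)/10 - z**4/40 - 3*z**2*log(z) - z**2*cos(3*z)/3 + 3*z**2/2 + ∫(2*z*cos(3*z)/3) dz.
Step 7. Integrate ∫(2*z*cos(3*z)/3) dz by parts with u = z, dv = (2*cos(3*z)/3) dz, so v = 2*sin(3*z)/9: now z**4*log(z)/10 - z**4/40 - 3*z**2*log(z) - z**2*cos(3*z)/3 + 3*z**2/2 + 2*z*sin(3*z)/9 + ∫(-2*sin(3*z)/9) dz.
Step 8. Evaluate the standard form: now z**4*log(z)/10 - z**4/40 - 3*z**2*log(z) - z**2*cos(3*z)/3 + 3*z**2/2 + 2*z*sin(3*z)/9 + 2*cos(3*z)/27.
Answer: z**4*log(z)/10 - z**4/40 - 3*z**2*log(z) - z**2*cos(3*z)/3 + 3*z**2/2 + 2*z*sin(3*z)/9 + 2*cos(3*z)/27.


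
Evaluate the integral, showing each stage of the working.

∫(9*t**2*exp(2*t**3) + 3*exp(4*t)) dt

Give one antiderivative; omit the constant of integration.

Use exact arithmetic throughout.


Step 1. Rewrite: now ∫(9*t**2*exp(2*t**3)) dt + ∫(3*exp(4*t)) dt.
Step 2. Substitute u = t**3, turning ∫(9*t**2*exp(2*t**3)) dt into ∫(3*exp(2*u)) du: now ∫(3*exp(4*t)) dt + ∫(3*exp(2*u)) du.
Step 3. Evaluate the standard form: now 3*exp(2*u)/2 + ∫(3*exp(4*t)) dt.
Step 4. Substitute back u = t**3: now 3*exp(2*t**3)/2 + ∫(3*exp(4*t)) dt.
Step 5. Evaluate the standard form: now 3*exp(4*t)/4 + 3*exp(2*t**3)/2.
Answer: 3*exp(4*t)/4 + 3*exp(2*t**3)/2.


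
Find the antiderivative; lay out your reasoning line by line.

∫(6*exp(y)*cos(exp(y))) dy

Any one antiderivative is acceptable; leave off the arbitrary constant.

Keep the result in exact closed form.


Step 1. Substitute u = exp(y), turning ∫(6*exp(y)*cos(exp(y))) dy into ∫(6*cos(u)) du: now ∫(6*cos(u)) du.
Step 2. Evaluate the standard form: now 6*sin(u).
Step 3. Substitute back u = exp(y): now 6*sin(exp(y)).
Answer: 6*sin(exp(y)).


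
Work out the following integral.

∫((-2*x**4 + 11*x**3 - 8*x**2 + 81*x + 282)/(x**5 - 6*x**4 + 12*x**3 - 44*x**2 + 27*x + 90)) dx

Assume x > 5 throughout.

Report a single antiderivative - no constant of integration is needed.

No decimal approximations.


Answer: log(x - 5) - 4*log(x - 2) + log(x + 1) + atan(x/3).


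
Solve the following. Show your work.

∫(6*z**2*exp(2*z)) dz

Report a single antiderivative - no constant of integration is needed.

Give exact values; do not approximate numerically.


Step 1. Integrate ∫(6*z**2*exp(2*z)) dz by parts with u = z**2, dv = (6*exp(2*z)) dz, so v = 3*exp(2*z): now 3*z**2*exp(2*z) + ∫(-6*z*exp(2*z)) dz.
Step 2. Integrate ∫(-6*z*exp(2*z)) dz by parts with u = z, dv = (-6*exp(2*z)) dz, so v = -3*exp(2*z): now 3*z**2*exp(2*z) - 3*z*exp(2*z) + ∫(3*exp(2*z)) dz.
Step 3. Evaluate the standard form: now 3*z**2*exp(2*z) - 3*z*exp(2*z) + 3*exp(2*z)/2.
Answer: 3*z**2*exp(2*z) - 3*z*exp(2*z) + 3*exp(2*z)/2.


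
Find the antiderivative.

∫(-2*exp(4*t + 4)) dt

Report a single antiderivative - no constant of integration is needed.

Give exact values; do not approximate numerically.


Answer: -exp(4*t + 4)/2.


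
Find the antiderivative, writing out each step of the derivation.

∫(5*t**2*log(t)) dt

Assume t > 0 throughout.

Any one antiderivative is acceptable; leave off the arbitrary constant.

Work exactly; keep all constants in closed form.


Step 1. Integrate ∫(5*t**2*log(t)) dt by parts with u = log(t), dv = (5*t**2) dt, so v = 5*t**3/3 [assuming t > 0]: now 5*t**3*log(t)/3 + ∫(-5*t**2/3) dt.
Step 2. Evaluate the standard form: now 5*t**3*log(t)/3 - 5*t**3/9.
Answer: 5*t**3*log(t)/3 - 5*t**3/9.


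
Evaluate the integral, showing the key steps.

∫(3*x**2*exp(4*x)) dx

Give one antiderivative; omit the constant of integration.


Step 1. Integrate ∫(3*x**2*exp(4*x)) dx by parts with u = x**2, dv = (3*exp(4*x)) dx, so v = 3*exp(4*x)/4: now 3*x**2*exp(4*x)/4 + ∫(-3*x*exp(4*x)/2) dx.
Step 2. Integrate ∫(-3*x*exp(4*x)/2) dx by parts with u = x, dv = (-3*exp(4*x)/2) dx, so v = -3*exp(4*x)/8: now 3*x**2*exp(4*x)/4 - 3*x*exp(4*x)/8 + ∫(3*exp(4*x)/8) dx.
Step 3. Evaluate the standard form: now 3*x**2*exp(4*x)/4 - 3*x*exp(4*x)/8 + 3*exp(4*x)/32.
Answer: 3*x**2*exp(4*x)/4 - 3*x*exp(4*x)/8 + 3*exp(4*x)/32.


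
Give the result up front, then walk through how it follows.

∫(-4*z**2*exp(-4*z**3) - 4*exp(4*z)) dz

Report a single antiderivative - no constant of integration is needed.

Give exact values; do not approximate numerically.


The answer is -exp(4*z) + exp(-4*z**3)/3.
Step 1. Rewrite: now ∫(-4*z**2*exp(-4*z**3)) dz + ∫(-4*exp(4*z)) dz.
Step 2. Substitute u = z**3, turning ∫(-4*z**2*exp(-4*z**3)) dz into ∫(-4*exp(-4*u)/3) du: now ∫(-4*exp(-4*u)/3) du + ∫(-4*exp(4*z)) dz.
Step 3. Evaluate the standard form: now ∫(-4*exp(4*z)) dz + exp(-4*u)/3.
Step 4. Substitute back u = z**3: now ∫(-4*exp(4*z)) dz + exp(-4*z**3)/3.
Step 5. Evaluate the standard form: now -exp(4*z) + exp(-4*z**3)/3.
Answer: -exp(4*z) + exp(-4*z**3)/3.


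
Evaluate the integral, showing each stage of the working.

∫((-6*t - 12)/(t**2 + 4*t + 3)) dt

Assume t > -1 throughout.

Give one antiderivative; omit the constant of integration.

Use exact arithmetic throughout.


Step 1. Decompose ∫((-6*t - 12)/(t**2 + 4*t + 3)) dt by partial fractions, (-6*t - 12)/(t**2 + 4*t + 3) = -3/(t + 3) - 3/(t + 1): now ∫(-3/(t + 1)) dt + ∫(-3/(t + 3)) dt.
Step 2. Evaluate the standard form [assuming t > -3]: now -3*log(t + 3) + ∫(-3/(t + 1)) dt.
Step 3. Evaluate the standard form [assuming t > -1]: now -3*log(t + 1) - 3*log(t + 3).
Answer: -3*log(t + 1) - 3*log(t + 3).


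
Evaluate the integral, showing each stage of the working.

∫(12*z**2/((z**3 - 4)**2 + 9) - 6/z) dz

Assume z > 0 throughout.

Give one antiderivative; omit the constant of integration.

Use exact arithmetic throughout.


Step 1. Rewrite: now ∫(-6/z) dz + ∫(12*z**2/((z**3 - 4)**2 + 9)) dz.
Step 2. Evaluate the standard form [assuming z > 0]: now -6*log(z) + ∫(12*z**2/((z**3 - 4)**2 + 9)) dz.
Step 3. Substitute u = z**3 - 4, turning ∫(12*z**2/((z**3 - 4)**2 + 9)) dz into ∫(4/(u**2 + 9)) du: now -6*log(z) + ∫(4/(u**2 + 9)) du.
Step 4. Evaluate the standard form: now -6*log(z) + 4*atan(u/3)/3.
Step 5. Substitute back u = z**3 - 4: now -6*log(z) + 4*atan(z**3/3 - 4/3)/3.
Answer: -6*log(z) + 4*atan(z**3/3 - 4/3)/3.


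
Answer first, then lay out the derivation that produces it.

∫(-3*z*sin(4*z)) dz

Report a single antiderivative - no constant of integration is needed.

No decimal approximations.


The answer is 3*z*cos(4*z)/4 - 3*sin(4*z)/16.
Step 1. Integrate ∫(-3*z*sin(4*z)) dz by parts with u = z, dv = (-3*sin(4*z)) dz, so v = 3*cos(4*z)/4: now 3*z*cos(4*z)/4 + ∫(-3*cos(4*z)/4) dz.
Step 2. Evaluate the standard form: now 3*z*cos(4*z)/4 - 3*sin(4*z)/16.
Answer: 3*z*cos(4*z)/4 - 3*sin(4*z)/16.


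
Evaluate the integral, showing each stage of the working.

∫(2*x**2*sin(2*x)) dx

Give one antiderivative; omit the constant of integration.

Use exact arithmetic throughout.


Step 1. Integrate ∫(2*x**2*sin(2*x)) dx by parts with u = x**2, dv = (2*sin(2*x)) dx, so v = -cos(2*x): now -x**2*cos(2*x) + ∫(2*x*cos(2*x)) dx.
Step 2. Integrate ∫(2*x*cos(2*x)) dx by parts with u = x, dv = (2*cos(2*x)) dx, so v = sin(2*x): now -x**2*cos(2*x) + x*sin(2*x) + ∫(-sin(2*x)) dx.
Step 3. Evaluate the standard form: now -x**2*cos(2*x) + x*sin(2*x) + cos(2*x)/2.
Answer: -x**2*cos(2*x) + x*sin(2*x) + cos(2*x)/2.


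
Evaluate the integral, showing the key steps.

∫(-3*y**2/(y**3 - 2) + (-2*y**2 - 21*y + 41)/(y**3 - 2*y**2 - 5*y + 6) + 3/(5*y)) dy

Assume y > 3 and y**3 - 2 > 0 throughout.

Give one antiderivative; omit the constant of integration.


Step 1. Rewrite: now ∫(3/(5*y)) dy + ∫(-3*y**2/(y**3 - 2)) dy + ∫((-2*y**2 - 21*y + 41)/(y**3 - 2*y**2 - 5*y + 6)) dy.
Step 2. Evaluate the standard form [assuming y > 0]: now 3*log(y)/5 + ∫(-3*y**2/(y**3 - 2)) dy + ∫((-2*y**2 - 21*y + 41)/(y**3 - 2*y**2 - 5*y + 6)) dy.
Step 3. Decompose ∫((-2*y**2 - 21*y + 41)/(y**3 - 2*y**2 - 5*y + 6)) dy by partial fractions, (-2*y**2 - 21*y + 41)/(y**3 - 2*y**2 - 5*y + 6) = 5/(y + 2) - 3/(y - 1) - 4/(y - 3): now 3*log(y)/5 + ∫(-3*y**2/(y**3 - 2)) dy + ∫(-4/(y - 3)) dy + ∫(-3/(y - 1)) dy + ∫(5/(y + 2)) dy.
Step 4. Evaluate the standard form [assuming y > 1]: now 3*log(y)/5 - 3*log(y - 1) + ∫(-3*y**2/(y**3 - 2)) dy + ∫(-4/(y - 3)) dy + ∫(5/(y + 2)) dy.
Step 5. Evaluate the standard form [assuming y > 3]: now 3*log(y)/5 - 4*log(y - 3) - 3*log(y - 1) + ∫(-3*y**2/(y**3 - 2)) dy + ∫(5/(y + 2)) dy.
Step 6. Evaluate the standard form [assuming y > -2]: now 3*log(y)/5 - 4*log(y - 3) - 3*log(y - 1) + 5*log(y + 2) + ∫(-3*y**2/(y**3 - 2)) dy.
Step 7. Substitute u = y**3 - 2, turning ∫(-3*y**2/(y**3 - 2)) dy into ∫(-1/u) du: now 3*log(y)/5 - 4*log(y - 3) - 3*log(y - 1) + 5*log(y + 2) + ∫(-1/u) du.
Step 8. Evaluate the standard form [assuming u > 0]: now -log(u) + 3*log(y)/5 - 4*log(y - 3) - 3*log(y - 1) + 5*log(y + 2).
Step 9. Substitute back u = y**3 - 2: now 3*log(y)/5 - 4*log(y - 3) - 3*log(y - 1) + 5*log(y + 2) - log(y**3 - 2).
Answer: 3*log(y)/5 - 4*log(y - 3) - 3*log(y - 1) + 5*log(y + 2) - log(y**3 - 2).


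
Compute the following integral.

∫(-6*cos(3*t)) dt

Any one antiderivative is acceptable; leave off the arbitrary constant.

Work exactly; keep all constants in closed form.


Answer: -2*sin(3*t).


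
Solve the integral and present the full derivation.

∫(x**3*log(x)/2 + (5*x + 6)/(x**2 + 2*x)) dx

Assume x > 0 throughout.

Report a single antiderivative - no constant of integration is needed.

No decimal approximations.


Step 1. Rewrite: now ∫(x**3*log(x)/2) dx + ∫((5*x + 6)/(x**2 + 2*x)) dx.
Step 2. Integrate ∫(x**3*log(x)/2) dx by parts with u = log(x), dv = (x**3/2) dx, so v = x**4/8 [assuming x > 0]: now x**4*log(x)/8 + ∫(-x**3/8) dx + ∫((5*x + 6)/(x**2 + 2*x)) dx.
Step 3. Evaluate the standard form: now x**4*log(x)/8 - x**4/32 + ∫((5*x + 6)/(x**2 + 2*x)) dx.
Step 4. Decompose ∫((5*x + 6)/(x**2 + 2*x)) dx by partial fractions, (5*x + 6)/(x**2 + 2*x) = 2/(x + 2) + 3/x: now x**4*log(x)/8 - x**4/32 + ∫(3/x) dx + ∫(2/(x + 2)) dx.
Step 5. Evaluate the standard form [assuming x > -2]: now x**4*log(x)/8 - x**4/32 + 2*log(x + 2) + ∫(3/x) dx.
Step 6. Evaluate the standard form [assuming x > 0]: now x**4*log(x)/8 - x**4/32 + 3*log(x) + 2*log(x + 2).
Answer: x**4*log(x)/8 - x**4/32 + 3*log(x) + 2*log(x + 2).
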